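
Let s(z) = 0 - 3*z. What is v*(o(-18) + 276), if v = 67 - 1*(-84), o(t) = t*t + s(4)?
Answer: 88788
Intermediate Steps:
s(z) = -3*z
o(t) = -12 + t² (o(t) = t*t - 3*4 = t² - 12 = -12 + t²)
v = 151 (v = 67 + 84 = 151)
v*(o(-18) + 276) = 151*((-12 + (-18)²) + 276) = 151*((-12 + 324) + 276) = 151*(312 + 276) = 151*588 = 88788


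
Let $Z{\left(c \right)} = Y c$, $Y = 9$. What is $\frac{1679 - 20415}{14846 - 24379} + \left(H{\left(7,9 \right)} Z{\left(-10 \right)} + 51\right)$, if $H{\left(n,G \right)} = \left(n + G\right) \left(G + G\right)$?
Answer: $- \frac{246590441}{9533} \approx -25867.0$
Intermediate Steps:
$H{\left(n,G \right)} = 2 G \left(G + n\right)$ ($H{\left(n,G \right)} = \left(G + n\right) 2 G = 2 G \left(G + n\right)$)
$Z{\left(c \right)} = 9 c$
$\frac{1679 - 20415}{14846 - 24379} + \left(H{\left(7,9 \right)} Z{\left(-10 \right)} + 51\right) = \frac{1679 - 20415}{14846 - 24379} + \left(2 \cdot 9 \left(9 + 7\right) 9 \left(-10\right) + 51\right) = - \frac{18736}{-9533} + \left(2 \cdot 9 \cdot 16 \left(-90\right) + 51\right) = \left(-18736\right) \left(- \frac{1}{9533}\right) + \left(288 \left(-90\right) + 51\right) = \frac{18736}{9533} + \left(-25920 + 51\right) = \frac{18736}{9533} - 25869 = - \frac{246590441}{9533}$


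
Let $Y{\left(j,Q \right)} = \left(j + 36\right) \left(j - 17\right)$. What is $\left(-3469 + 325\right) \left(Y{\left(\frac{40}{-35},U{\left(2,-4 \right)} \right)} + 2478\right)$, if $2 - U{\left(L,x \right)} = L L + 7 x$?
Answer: $- \frac{284324496}{49} \approx -5.8025 \cdot 10^{6}$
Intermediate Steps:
$U{\left(L,x \right)} = 2 - L^{2} - 7 x$ ($U{\left(L,x \right)} = 2 - \left(L L + 7 x\right) = 2 - \left(L^{2} + 7 x\right) = 2 - L^{2} - 7 x$)
$Y{\left(j,Q \right)} = \left(-17 + j\right) \left(36 + j\right)$ ($Y{\left(j,Q \right)} = \left(36 + j\right) \left(-17 + j\right) = \left(-17 + j\right) \left(36 + j\right)$)
$\left(-3469 + 325\right) \left(Y{\left(\frac{40}{-35},U{\left(2,-4 \right)} \right)} + 2478\right) = \left(-3469 + 325\right) \left(\left(-612 + \left(\frac{40}{-35}\right)^{2} + 19 \frac{40}{-35}\right) + 2478\right) = - 3144 \left(\left(-612 + \left(40 \left(- \frac{1}{35}\right)\right)^{2} + 19 \cdot 40 \left(- \frac{1}{35}\right)\right) + 2478\right) = - 3144 \left(\left(-612 + \left(- \frac{8}{7}\right)^{2} + 19 \left(- \frac{8}{7}\right)\right) + 2478\right) = - 3144 \left(\left(-612 + \frac{64}{49} - \frac{152}{7}\right) + 2478\right) = - 3144 \left(- \frac{30988}{49} + 2478\right) = \left(-3144\right) \frac{90434}{49} = - \frac{284324496}{49}$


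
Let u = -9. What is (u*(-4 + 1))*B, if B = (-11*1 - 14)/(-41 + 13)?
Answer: 675/28 ≈ 24.107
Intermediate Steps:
B = 25/28 (B = (-11 - 14)/(-28) = -25*(-1/28) = 25/28 ≈ 0.89286)
(u*(-4 + 1))*B = -9*(-4 + 1)*(25/28) = -9*(-3)*(25/28) = 27*(25/28) = 675/28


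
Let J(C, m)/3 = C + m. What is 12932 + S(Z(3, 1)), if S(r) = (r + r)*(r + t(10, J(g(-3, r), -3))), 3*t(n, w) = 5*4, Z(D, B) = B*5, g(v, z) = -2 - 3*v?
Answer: 39146/3 ≈ 13049.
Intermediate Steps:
J(C, m) = 3*C + 3*m (J(C, m) = 3*(C + m) = 3*C + 3*m)
Z(D, B) = 5*B
t(n, w) = 20/3 (t(n, w) = (5*4)/3 = (1/3)*20 = 20/3)
S(r) = 2*r*(20/3 + r) (S(r) = (r + r)*(r + 20/3) = (2*r)*(20/3 + r) = 2*r*(20/3 + r))
12932 + S(Z(3, 1)) = 12932 + 2*(5*1)*(20 + 3*(5*1))/3 = 12932 + (2/3)*5*(20 + 3*5) = 12932 + (2/3)*5*(20 + 15) = 12932 + (2/3)*5*35 = 12932 + 350/3 = 39146/3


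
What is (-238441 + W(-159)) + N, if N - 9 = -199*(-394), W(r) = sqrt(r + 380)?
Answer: -160026 + sqrt(221) ≈ -1.6001e+5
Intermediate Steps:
W(r) = sqrt(380 + r)
N = 78415 (N = 9 - 199*(-394) = 9 + 78406 = 78415)
(-238441 + W(-159)) + N = (-238441 + sqrt(380 - 159)) + 78415 = (-238441 + sqrt(221)) + 78415 = -160026 + sqrt(221)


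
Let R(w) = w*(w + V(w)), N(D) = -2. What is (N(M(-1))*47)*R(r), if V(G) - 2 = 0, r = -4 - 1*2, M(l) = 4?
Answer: -2256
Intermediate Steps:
r = -6 (r = -4 - 2 = -6)
V(G) = 2 (V(G) = 2 + 0 = 2)
R(w) = w*(2 + w) (R(w) = w*(w + 2) = w*(2 + w))
(N(M(-1))*47)*R(r) = (-2*47)*(-6*(2 - 6)) = -(-564)*(-4) = -94*24 = -2256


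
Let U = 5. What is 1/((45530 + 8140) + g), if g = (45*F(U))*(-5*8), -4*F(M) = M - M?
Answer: 1/53670 ≈ 1.8632e-5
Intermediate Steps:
F(M) = 0 (F(M) = -(M - M)/4 = -¼*0 = 0)
g = 0 (g = (45*0)*(-5*8) = 0*(-40) = 0)
1/((45530 + 8140) + g) = 1/((45530 + 8140) + 0) = 1/(53670 + 0) = 1/53670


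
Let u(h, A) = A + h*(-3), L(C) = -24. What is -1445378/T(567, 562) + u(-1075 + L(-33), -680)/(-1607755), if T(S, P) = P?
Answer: -1161907588572/451779155 ≈ -2571.8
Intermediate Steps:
u(h, A) = A - 3*h
-1445378/T(567, 562) + u(-1075 + L(-33), -680)/(-1607755) = -1445378/562 + (-680 - 3*(-1075 - 24))/(-1607755) = -1445378*1/562 + (-680 - 3*(-1099))*(-1/1607755) = -722689/281 + (-680 + 3297)*(-1/1607755) = -722689/281 + 2617*(-1/1607755) = -722689/281 - 2617/1607755 = -1161907588572/451779155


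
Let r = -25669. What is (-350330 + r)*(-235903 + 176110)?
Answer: 22482108207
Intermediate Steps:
(-350330 + r)*(-235903 + 176110) = (-350330 - 25669)*(-235903 + 176110) = -375999*(-59793) = 22482108207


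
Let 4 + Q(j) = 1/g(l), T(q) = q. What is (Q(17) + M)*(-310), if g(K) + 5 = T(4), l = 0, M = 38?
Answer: -10230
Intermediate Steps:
g(K) = -1 (g(K) = -5 + 4 = -1)
Q(j) = -5 (Q(j) = -4 + 1/(-1) = -4 - 1 = -5)
(Q(17) + M)*(-310) = (-5 + 38)*(-310) = 33*(-310) = -10230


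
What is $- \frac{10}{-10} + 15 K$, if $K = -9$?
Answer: $-134$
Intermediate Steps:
$- \frac{10}{-10} + 15 K = - \frac{10}{-10} + 15 \left(-9\right) = \left(-10\right) \left(- \frac{1}{10}\right) - 135 = 1 - 135 = -134$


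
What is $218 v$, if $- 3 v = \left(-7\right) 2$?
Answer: $\frac{3052}{3} \approx 1017.3$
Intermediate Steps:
$v = \frac{14}{3}$ ($v = - \frac{\left(-7\right) 2}{3} = \left(- \frac{1}{3}\right) \left(-14\right) = \frac{14}{3} \approx 4.6667$)
$218 v = 218 \cdot \frac{14}{3} = \frac{3052}{3}$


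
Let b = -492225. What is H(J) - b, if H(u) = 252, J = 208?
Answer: 492477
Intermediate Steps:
H(J) - b = 252 - 1*(-492225) = 252 + 492225 = 492477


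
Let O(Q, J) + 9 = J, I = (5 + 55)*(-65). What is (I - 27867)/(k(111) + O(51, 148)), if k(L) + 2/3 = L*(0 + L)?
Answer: -95301/37378 ≈ -2.5497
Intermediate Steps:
I = -3900 (I = 60*(-65) = -3900)
O(Q, J) = -9 + J
k(L) = -⅔ + L² (k(L) = -⅔ + L*(0 + L) = -⅔ + L*L = -⅔ + L²)
(I - 27867)/(k(111) + O(51, 148)) = (-3900 - 27867)/((-⅔ + 111²) + (-9 + 148)) = -31767/((-⅔ + 12321) + 139) = -31767/(36961/3 + 139) = -31767/37378/3 = -31767*3/37378 = -95301/37378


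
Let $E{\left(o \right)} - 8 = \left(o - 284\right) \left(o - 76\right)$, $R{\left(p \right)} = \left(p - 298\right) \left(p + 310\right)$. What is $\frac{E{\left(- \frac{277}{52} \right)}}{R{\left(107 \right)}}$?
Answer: $- \frac{63646937}{215365488} \approx -0.29553$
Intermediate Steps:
$R{\left(p \right)} = \left(-298 + p\right) \left(310 + p\right)$
$E{\left(o \right)} = 8 + \left(-284 + o\right) \left(-76 + o\right)$ ($E{\left(o \right)} = 8 + \left(o - 284\right) \left(o - 76\right) = 8 + \left(-284 + o\right) \left(-76 + o\right)$)
$\frac{E{\left(- \frac{277}{52} \right)}}{R{\left(107 \right)}} = \frac{21592 + \left(- \frac{277}{52}\right)^{2} - 360 \left(- \frac{277}{52}\right)}{-92380 + 107^{2} + 12 \cdot 107} = \frac{21592 + \left(\left(-277\right) \frac{1}{52}\right)^{2} - 360 \left(\left(-277\right) \frac{1}{52}\right)}{-92380 + 11449 + 1284} = \frac{21592 + \left(- \frac{277}{52}\right)^{2} - - \frac{24930}{13}}{-79647} = \left(21592 + \frac{76729}{2704} + \frac{24930}{13}\right) \left(- \frac{1}{79647}\right) = \frac{63646937}{2704} \left(- \frac{1}{79647}\right) = - \frac{63646937}{215365488}$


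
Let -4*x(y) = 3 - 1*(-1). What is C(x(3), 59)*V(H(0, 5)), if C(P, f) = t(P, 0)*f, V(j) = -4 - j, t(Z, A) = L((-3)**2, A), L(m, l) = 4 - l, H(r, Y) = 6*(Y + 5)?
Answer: -15104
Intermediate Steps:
H(r, Y) = 30 + 6*Y (H(r, Y) = 6*(5 + Y) = 30 + 6*Y)
t(Z, A) = 4 - A
x(y) = -1 (x(y) = -(3 - 1*(-1))/4 = -(3 + 1)/4 = -1/4*4 = -1)
C(P, f) = 4*f (C(P, f) = (4 - 1*0)*f = (4 + 0)*f = 4*f)
C(x(3), 59)*V(H(0, 5)) = (4*59)*(-4 - (30 + 6*5)) = 236*(-4 - (30 + 30)) = 236*(-4 - 1*60) = 236*(-4 - 60) = 236*(-64) = -15104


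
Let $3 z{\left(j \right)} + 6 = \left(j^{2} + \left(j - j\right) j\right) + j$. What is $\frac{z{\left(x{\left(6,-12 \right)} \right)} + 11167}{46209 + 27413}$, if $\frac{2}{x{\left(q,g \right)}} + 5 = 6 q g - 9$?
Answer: $\frac{555224211}{3661148438} \approx 0.15165$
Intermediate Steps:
$x{\left(q,g \right)} = \frac{2}{-14 + 6 g q}$ ($x{\left(q,g \right)} = \frac{2}{-5 + \left(6 q g - 9\right)} = \frac{2}{-5 + \left(6 g q - 9\right)} = \frac{2}{-5 + \left(-9 + 6 g q\right)} = \frac{2}{-14 + 6 g q}$)
$z{\left(j \right)} = -2 + \frac{j}{3} + \frac{j^{2}}{3}$ ($z{\left(j \right)} = -2 + \frac{\left(j^{2} + \left(j - j\right) j\right) + j}{3} = -2 + \frac{\left(j^{2} + 0 j\right) + j}{3} = -2 + \frac{\left(j^{2} + 0\right) + j}{3} = -2 + \frac{j^{2} + j}{3} = -2 + \frac{j + j^{2}}{3} = -2 + \left(\frac{j}{3} + \frac{j^{2}}{3}\right) = -2 + \frac{j}{3} + \frac{j^{2}}{3}$)
$\frac{z{\left(x{\left(6,-12 \right)} \right)} + 11167}{46209 + 27413} = \frac{\left(-2 + \frac{1}{3 \left(-7 + 3 \left(-12\right) 6\right)} + \frac{\left(\frac{1}{-7 + 3 \left(-12\right) 6}\right)^{2}}{3}\right) + 11167}{46209 + 27413} = \frac{\left(-2 + \frac{1}{3 \left(-7 - 216\right)} + \frac{\left(\frac{1}{-7 - 216}\right)^{2}}{3}\right) + 11167}{73622} = \left(\left(-2 + \frac{1}{3 \left(-223\right)} + \frac{\left(\frac{1}{-223}\right)^{2}}{3}\right) + 11167\right) \frac{1}{73622} = \left(\left(-2 + \frac{1}{3} \left(- \frac{1}{223}\right) + \frac{\left(- \frac{1}{223}\right)^{2}}{3}\right) + 11167\right) \frac{1}{73622} = \left(\left(-2 - \frac{1}{669} + \frac{1}{3} \cdot \frac{1}{49729}\right) + 11167\right) \frac{1}{73622} = \left(\left(-2 - \frac{1}{669} + \frac{1}{149187}\right) + 11167\right) \frac{1}{73622} = \left(- \frac{99532}{49729} + 11167\right) \frac{1}{73622} = \frac{555224211}{49729} \cdot \frac{1}{73622} = \frac{555224211}{3661148438}$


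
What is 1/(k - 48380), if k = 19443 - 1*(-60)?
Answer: -1/28877 ≈ -3.4630e-5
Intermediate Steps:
k = 19503 (k = 19443 + 60 = 19503)
1/(k - 48380) = 1/(19503 - 48380) = 1/(-28877) = -1/28877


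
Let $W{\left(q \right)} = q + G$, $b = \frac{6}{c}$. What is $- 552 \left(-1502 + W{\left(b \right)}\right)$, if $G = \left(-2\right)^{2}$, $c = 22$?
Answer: $\frac{9094200}{11} \approx 8.2675 \cdot 10^{5}$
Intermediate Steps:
$b = \frac{3}{11}$ ($b = \frac{6}{22} = 6 \cdot \frac{1}{22} = \frac{3}{11} \approx 0.27273$)
$G = 4$
$W{\left(q \right)} = 4 + q$ ($W{\left(q \right)} = q + 4 = 4 + q$)
$- 552 \left(-1502 + W{\left(b \right)}\right) = - 552 \left(-1502 + \left(4 + \frac{3}{11}\right)\right) = - 552 \left(-1502 + \frac{47}{11}\right) = \left(-552\right) \left(- \frac{16475}{11}\right) = \frac{9094200}{11}$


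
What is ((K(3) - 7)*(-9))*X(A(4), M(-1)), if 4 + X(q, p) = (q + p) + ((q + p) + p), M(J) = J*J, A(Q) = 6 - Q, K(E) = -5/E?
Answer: 234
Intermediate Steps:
M(J) = J²
X(q, p) = -4 + 2*q + 3*p (X(q, p) = -4 + ((q + p) + ((q + p) + p)) = -4 + ((p + q) + ((p + q) + p)) = -4 + ((p + q) + (q + 2*p)) = -4 + (2*q + 3*p) = -4 + 2*q + 3*p)
((K(3) - 7)*(-9))*X(A(4), M(-1)) = ((-5/3 - 7)*(-9))*(-4 + 2*(6 - 1*4) + 3*(-1)²) = ((-5*⅓ - 7)*(-9))*(-4 + 2*(6 - 4) + 3*1) = ((-5/3 - 7)*(-9))*(-4 + 2*2 + 3) = (-26/3*(-9))*(-4 + 4 + 3) = 78*3 = 234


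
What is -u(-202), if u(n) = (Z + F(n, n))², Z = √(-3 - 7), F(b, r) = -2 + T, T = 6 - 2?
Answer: 6 - 4*I*√10 ≈ 6.0 - 12.649*I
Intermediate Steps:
T = 4
F(b, r) = 2 (F(b, r) = -2 + 4 = 2)
Z = I*√10 (Z = √(-10) = I*√10 ≈ 3.1623*I)
u(n) = (2 + I*√10)² (u(n) = (I*√10 + 2)² = (2 + I*√10)²)
-u(-202) = -(2 + I*√10)²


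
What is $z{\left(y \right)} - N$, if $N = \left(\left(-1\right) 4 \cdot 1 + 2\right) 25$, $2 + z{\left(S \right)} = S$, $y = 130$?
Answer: $178$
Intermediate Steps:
$z{\left(S \right)} = -2 + S$
$N = -50$ ($N = \left(\left(-4\right) 1 + 2\right) 25 = \left(-4 + 2\right) 25 = \left(-2\right) 25 = -50$)
$z{\left(y \right)} - N = \left(-2 + 130\right) - -50 = 128 + 50 = 178$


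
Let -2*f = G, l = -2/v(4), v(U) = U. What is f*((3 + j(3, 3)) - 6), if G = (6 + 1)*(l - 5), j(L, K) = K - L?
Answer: -231/4 ≈ -57.750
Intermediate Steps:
l = -½ (l = -2/4 = -2*¼ = -½ ≈ -0.50000)
G = -77/2 (G = (6 + 1)*(-½ - 5) = 7*(-11/2) = -77/2 ≈ -38.500)
f = 77/4 (f = -½*(-77/2) = 77/4 ≈ 19.250)
f*((3 + j(3, 3)) - 6) = 77*((3 + (3 - 1*3)) - 6)/4 = 77*((3 + (3 - 3)) - 6)/4 = 77*((3 + 0) - 6)/4 = 77*(3 - 6)/4 = (77/4)*(-3) = -231/4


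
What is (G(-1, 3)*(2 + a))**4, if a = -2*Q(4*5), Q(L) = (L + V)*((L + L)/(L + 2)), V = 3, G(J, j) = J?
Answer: 650287411216/14641 ≈ 4.4415e+7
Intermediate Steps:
Q(L) = 2*L*(3 + L)/(2 + L) (Q(L) = (L + 3)*((L + L)/(L + 2)) = (3 + L)*((2*L)/(2 + L)) = (3 + L)*(2*L/(2 + L)) = 2*L*(3 + L)/(2 + L))
a = -920/11 (a = -4*4*5*(3 + 4*5)/(2 + 4*5) = -4*20*(3 + 20)/(2 + 20) = -4*20*23/22 = -2*460/11 = -920/11 ≈ -83.636)
(G(-1, 3)*(2 + a))**4 = (-(2 - 920/11))**4 = (-1*(-898/11))**4 = (898/11)**4 = 650287411216/14641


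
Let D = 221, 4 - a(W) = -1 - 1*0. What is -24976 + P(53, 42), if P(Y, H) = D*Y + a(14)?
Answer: -13258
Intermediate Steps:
a(W) = 5 (a(W) = 4 - (-1 - 1*0) = 4 - (-1 + 0) = 4 - 1*(-1) = 4 + 1 = 5)
P(Y, H) = 5 + 221*Y (P(Y, H) = 221*Y + 5 = 5 + 221*Y)
-24976 + P(53, 42) = -24976 + (5 + 221*53) = -24976 + (5 + 11713) = -24976 + 11718 = -13258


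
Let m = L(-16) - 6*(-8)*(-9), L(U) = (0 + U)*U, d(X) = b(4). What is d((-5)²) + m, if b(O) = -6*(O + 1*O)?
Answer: -224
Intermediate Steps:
b(O) = -12*O (b(O) = -6*(O + O) = -12*O)
d(X) = -48 (d(X) = -12*4 = -48)
L(U) = U² (L(U) = U*U = U²)
m = -176 (m = (-16)² - 6*(-8)*(-9) = 256 + 48*(-9) = 256 - 432 = -176)
d((-5)²) + m = -48 - 176 = -224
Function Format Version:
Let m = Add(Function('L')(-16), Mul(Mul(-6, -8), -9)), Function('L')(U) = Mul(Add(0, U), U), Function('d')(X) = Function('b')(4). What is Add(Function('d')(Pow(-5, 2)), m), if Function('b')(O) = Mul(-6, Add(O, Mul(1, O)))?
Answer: -224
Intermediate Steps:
Function('b')(O) = Mul(-12, O) (Function('b')(O) = Mul(-6, Add(O, O)) = Mul(-6, Mul(2, O)) = Mul(-12, O))
Function('d')(X) = -48 (Function('d')(X) = Mul(-12, 4) = -48)
Function('L')(U) = Pow(U, 2) (Function('L')(U) = Mul(U, U) = Pow(U, 2))
m = -176 (m = Add(Pow(-16, 2), Mul(Mul(-6, -8), -9)) = Add(256, Mul(48, -9)) = Add(256, -432) = -176)
Add(Function('d')(Pow(-5, 2)), m) = Add(-48, -176) = -224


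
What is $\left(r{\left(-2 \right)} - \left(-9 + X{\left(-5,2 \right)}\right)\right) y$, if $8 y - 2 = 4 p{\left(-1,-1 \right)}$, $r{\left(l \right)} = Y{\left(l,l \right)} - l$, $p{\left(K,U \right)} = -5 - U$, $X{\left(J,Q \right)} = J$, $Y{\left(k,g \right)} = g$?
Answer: $- \frac{49}{2} \approx -24.5$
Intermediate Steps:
$r{\left(l \right)} = 0$ ($r{\left(l \right)} = l - l = 0$)
$y = - \frac{7}{4}$ ($y = \frac{1}{4} + \frac{4 \left(-5 - -1\right)}{8} = \frac{1}{4} + \frac{4 \left(-5 + 1\right)}{8} = \frac{1}{4} + \frac{4 \left(-4\right)}{8} = \frac{1}{4} + \frac{1}{8} \left(-16\right) = \frac{1}{4} - 2 = - \frac{7}{4} \approx -1.75$)
$\left(r{\left(-2 \right)} - \left(-9 + X{\left(-5,2 \right)}\right)\right) y = \left(0 + \left(9 - -5\right)\right) \left(- \frac{7}{4}\right) = \left(0 + \left(9 + 5\right)\right) \left(- \frac{7}{4}\right) = \left(0 + 14\right) \left(- \frac{7}{4}\right) = 14 \left(- \frac{7}{4}\right) = - \frac{49}{2}$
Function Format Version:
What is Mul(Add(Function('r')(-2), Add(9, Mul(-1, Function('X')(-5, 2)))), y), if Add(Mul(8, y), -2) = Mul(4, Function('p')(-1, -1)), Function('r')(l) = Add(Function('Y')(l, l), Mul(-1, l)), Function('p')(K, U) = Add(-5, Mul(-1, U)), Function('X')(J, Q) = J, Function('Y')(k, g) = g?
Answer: Rational(-49, 2) ≈ -24.500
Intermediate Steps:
Function('r')(l) = 0 (Function('r')(l) = Add(l, Mul(-1, l)) = 0)
y = Rational(-7, 4) (y = Add(Rational(1, 4), Mul(Rational(1, 8), Mul(4, Add(-5, Mul(-1, -1))))) = Add(Rational(1, 4), Mul(Rational(1, 8), Mul(4, Add(-5, 1)))) = Add(Rational(1, 4), Mul(Rational(1, 8), Mul(4, -4))) = Add(Rational(1, 4), Mul(Rational(1, 8), -16)) = Add(Rational(1, 4), -2) = Rational(-7, 4) ≈ -1.7500)
Mul(Add(Function('r')(-2), Add(9, Mul(-1, Function('X')(-5, 2)))), y) = Mul(Add(0, Add(9, Mul(-1, -5))), Rational(-7, 4)) = Mul(Add(0, Add(9, 5)), Rational(-7, 4)) = Mul(Add(0, 14), Rational(-7, 4)) = Mul(14, Rational(-7, 4)) = Rational(-49, 2)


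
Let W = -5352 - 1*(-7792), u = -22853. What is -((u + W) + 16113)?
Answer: 4300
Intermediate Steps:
W = 2440 (W = -5352 + 7792 = 2440)
-((u + W) + 16113) = -((-22853 + 2440) + 16113) = -(-20413 + 16113) = -1*(-4300) = 4300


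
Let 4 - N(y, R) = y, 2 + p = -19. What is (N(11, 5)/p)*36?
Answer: 12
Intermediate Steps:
p = -21 (p = -2 - 19 = -21)
N(y, R) = 4 - y
(N(11, 5)/p)*36 = ((4 - 1*11)/(-21))*36 = ((4 - 11)*(-1/21))*36 = -7*(-1/21)*36 = (⅓)*36 = 12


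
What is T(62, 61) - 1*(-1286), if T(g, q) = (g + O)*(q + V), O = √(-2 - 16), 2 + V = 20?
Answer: 6184 + 237*I*√2 ≈ 6184.0 + 335.17*I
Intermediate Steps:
V = 18 (V = -2 + 20 = 18)
O = 3*I*√2 (O = √(-18) = 3*I*√2 ≈ 4.2426*I)
T(g, q) = (18 + q)*(g + 3*I*√2) (T(g, q) = (g + 3*I*√2)*(q + 18) = (g + 3*I*√2)*(18 + q) = (18 + q)*(g + 3*I*√2))
T(62, 61) - 1*(-1286) = (18*62 + 62*61 + 54*I*√2 + 3*I*61*√2) - 1*(-1286) = (1116 + 3782 + 54*I*√2 + 183*I*√2) + 1286 = (4898 + 237*I*√2) + 1286 = 6184 + 237*I*√2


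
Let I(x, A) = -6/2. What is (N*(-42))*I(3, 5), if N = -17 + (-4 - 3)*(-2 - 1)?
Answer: 504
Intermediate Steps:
I(x, A) = -3 (I(x, A) = -6*½ = -3)
N = 4 (N = -17 - 7*(-3) = -17 + 21 = 4)
(N*(-42))*I(3, 5) = (4*(-42))*(-3) = -168*(-3) = 504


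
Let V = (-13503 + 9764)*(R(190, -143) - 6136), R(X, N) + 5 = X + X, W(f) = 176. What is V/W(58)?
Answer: 21540379/176 ≈ 1.2239e+5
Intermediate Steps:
R(X, N) = -5 + 2*X (R(X, N) = -5 + (X + X) = -5 + 2*X)
V = 21540379 (V = (-13503 + 9764)*((-5 + 2*190) - 6136) = -3739*((-5 + 380) - 6136) = -3739*(375 - 6136) = -3739*(-5761) = 21540379)
V/W(58) = 21540379/176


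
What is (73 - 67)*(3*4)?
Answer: 72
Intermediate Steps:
(73 - 67)*(3*4) = 6*12 = 72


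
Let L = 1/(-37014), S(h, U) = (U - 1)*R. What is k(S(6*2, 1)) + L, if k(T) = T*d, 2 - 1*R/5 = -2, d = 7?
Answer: -1/37014 ≈ -2.7017e-5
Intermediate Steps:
R = 20 (R = 10 - 5*(-2) = 10 + 10 = 20)
S(h, U) = -20 + 20*U (S(h, U) = (U - 1)*20 = (-1 + U)*20 = -20 + 20*U)
L = -1/37014 ≈ -2.7017e-5
k(T) = 7*T (k(T) = T*7 = 7*T)
k(S(6*2, 1)) + L = 7*(-20 + 20*1) - 1/37014 = 7*(-20 + 20) - 1/37014 = 7*0 - 1/37014 = 0 - 1/37014 = -1/37014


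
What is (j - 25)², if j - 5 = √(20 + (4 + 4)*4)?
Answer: 452 - 80*√13 ≈ 163.56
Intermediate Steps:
j = 5 + 2*√13 (j = 5 + √(20 + (4 + 4)*4) = 5 + √(20 + 8*4) = 5 + √(20 + 32) = 5 + √52 = 5 + 2*√13 ≈ 12.211)
(j - 25)² = ((5 + 2*√13) - 25)² = (-20 + 2*√13)²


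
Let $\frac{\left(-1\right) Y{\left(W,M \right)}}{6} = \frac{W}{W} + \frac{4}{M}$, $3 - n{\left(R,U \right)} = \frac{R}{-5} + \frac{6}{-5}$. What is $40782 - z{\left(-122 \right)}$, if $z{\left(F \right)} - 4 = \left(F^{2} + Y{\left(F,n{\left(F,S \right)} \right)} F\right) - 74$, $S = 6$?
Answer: $\frac{2563476}{101} \approx 25381.0$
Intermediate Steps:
$n{\left(R,U \right)} = \frac{21}{5} + \frac{R}{5}$ ($n{\left(R,U \right)} = 3 - \left(\frac{R}{-5} + \frac{6}{-5}\right) = 3 - \left(R \left(- \frac{1}{5}\right) + 6 \left(- \frac{1}{5}\right)\right) = 3 - \left(- \frac{R}{5} - \frac{6}{5}\right) = 3 - \left(- \frac{6}{5} - \frac{R}{5}\right) = 3 + \left(\frac{6}{5} + \frac{R}{5}\right) = \frac{21}{5} + \frac{R}{5}$)
$Y{\left(W,M \right)} = -6 - \frac{24}{M}$ ($Y{\left(W,M \right)} = - 6 \left(\frac{W}{W} + \frac{4}{M}\right) = - 6 \left(1 + \frac{4}{M}\right) = -6 - \frac{24}{M}$)
$z{\left(F \right)} = -70 + F^{2} + F \left(-6 - \frac{24}{\frac{21}{5} + \frac{F}{5}}\right)$ ($z{\left(F \right)} = 4 - \left(74 - F^{2} - \left(-6 - \frac{24}{\frac{21}{5} + \frac{F}{5}}\right) F\right) = 4 - \left(74 - F^{2} - F \left(-6 - \frac{24}{\frac{21}{5} + \frac{F}{5}}\right)\right) = 4 + \left(-74 + F^{2} + F \left(-6 - \frac{24}{\frac{21}{5} + \frac{F}{5}}\right)\right) = -70 + F^{2} + F \left(-6 - \frac{24}{\frac{21}{5} + \frac{F}{5}}\right)$)
$40782 - z{\left(-122 \right)} = 40782 - \frac{-1470 + \left(-122\right)^{3} - -38552 + 15 \left(-122\right)^{2}}{21 - 122} = 40782 - \frac{-1470 - 1815848 + 38552 + 15 \cdot 14884}{-101} = 40782 - - \frac{-1470 - 1815848 + 38552 + 223260}{101} = 40782 - \left(- \frac{1}{101}\right) \left(-1555506\right) = 40782 - \frac{1555506}{101} = \frac{2563476}{101}$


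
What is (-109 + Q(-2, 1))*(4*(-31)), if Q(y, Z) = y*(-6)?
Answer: 12028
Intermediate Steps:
Q(y, Z) = -6*y
(-109 + Q(-2, 1))*(4*(-31)) = (-109 - 6*(-2))*(4*(-31)) = (-109 + 12)*(-124) = -97*(-124) = 12028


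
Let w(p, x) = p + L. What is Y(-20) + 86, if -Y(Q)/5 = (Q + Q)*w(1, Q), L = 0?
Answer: 286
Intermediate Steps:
w(p, x) = p (w(p, x) = p + 0 = p)
Y(Q) = -10*Q (Y(Q) = -5*(Q + Q) = -5*2*Q = -10*Q)
Y(-20) + 86 = -10*(-20) + 86 = 200 + 86 = 286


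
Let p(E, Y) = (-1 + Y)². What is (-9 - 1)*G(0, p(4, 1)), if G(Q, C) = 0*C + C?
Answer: 0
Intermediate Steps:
G(Q, C) = C (G(Q, C) = 0 + C = C)
(-9 - 1)*G(0, p(4, 1)) = (-9 - 1)*(-1 + 1)² = -10*0² = -10*0 = 0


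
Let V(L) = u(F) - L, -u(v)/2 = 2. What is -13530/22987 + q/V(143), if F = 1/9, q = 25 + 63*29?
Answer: -44560834/3379089 ≈ -13.187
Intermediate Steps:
q = 1852 (q = 25 + 1827 = 1852)
F = ⅑ ≈ 0.11111
u(v) = -4 (u(v) = -2*2 = -4)
V(L) = -4 - L
-13530/22987 + q/V(143) = -13530/22987 + 1852/(-4 - 1*143) = -13530*1/22987 + 1852/(-4 - 143) = -13530/22987 + 1852/(-147) = -13530/22987 + 1852*(-1/147) = -13530/22987 - 1852/147 = -44560834/3379089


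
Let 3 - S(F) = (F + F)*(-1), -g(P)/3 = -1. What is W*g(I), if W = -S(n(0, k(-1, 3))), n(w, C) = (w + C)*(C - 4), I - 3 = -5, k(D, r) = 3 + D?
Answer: 15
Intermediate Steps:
I = -2 (I = 3 - 5 = -2)
n(w, C) = (-4 + C)*(C + w) (n(w, C) = (C + w)*(-4 + C) = (-4 + C)*(C + w))
g(P) = 3 (g(P) = -3*(-1) = 3)
S(F) = 3 + 2*F (S(F) = 3 - (F + F)*(-1) = 3 - 2*F*(-1) = 3 - (-2)*F = 3 + 2*F)
W = 5 (W = -(3 + 2*((3 - 1)**2 - 4*(3 - 1) - 4*0 + (3 - 1)*0)) = -(3 + 2*(2**2 - 4*2 + 0 + 2*0)) = -(3 + 2*(4 - 8 + 0 + 0)) = -(3 + 2*(-4)) = -(3 - 8) = -1*(-5) = 5)
W*g(I) = 5*3 = 15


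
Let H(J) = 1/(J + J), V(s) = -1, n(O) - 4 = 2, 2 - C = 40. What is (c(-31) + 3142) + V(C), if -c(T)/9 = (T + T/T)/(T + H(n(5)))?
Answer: 1162071/371 ≈ 3132.3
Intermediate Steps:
C = -38 (C = 2 - 1*40 = 2 - 40 = -38)
n(O) = 6 (n(O) = 4 + 2 = 6)
H(J) = 1/(2*J)
c(T) = -9*(1 + T)/(1/12 + T) (c(T) = -9*(T + T/T)/(T + (1/2)/6) = -9*(T + 1)/(T + (1/2)*(1/6)) = -9*(1 + T)/(T + 1/12) = -9*(1 + T)/(1/12 + T))
(c(-31) + 3142) + V(C) = (108*(-1 - 1*(-31))/(1 + 12*(-31)) + 3142) - 1 = (108*(-1 + 31)/(1 - 372) + 3142) - 1 = (108*30/(-371) + 3142) - 1 = (108*(-1/371)*30 + 3142) - 1 = (-3240/371 + 3142) - 1 = 1162442/371 - 1 = 1162071/371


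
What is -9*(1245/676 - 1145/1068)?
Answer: -208365/30082 ≈ -6.9266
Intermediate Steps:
-9*(1245/676 - 1145/1068) = -9*69455/90246 = -208365/30082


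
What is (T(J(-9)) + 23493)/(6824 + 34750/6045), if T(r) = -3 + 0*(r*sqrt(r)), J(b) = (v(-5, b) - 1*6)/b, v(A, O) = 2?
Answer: 14199705/4128583 ≈ 3.4394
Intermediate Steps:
J(b) = -4/b (J(b) = (2 - 1*6)/b = (2 - 6)/b = -4/b)
T(r) = -3 (T(r) = -3 + 0*r**(3/2) = -3 + 0 = -3)
(T(J(-9)) + 23493)/(6824 + 34750/6045) = (-3 + 23493)/(6824 + 34750/6045) = 23490/(6824 + 34750*(1/6045)) = 23490/(6824 + 6950/1209) = 23490/(8257166/1209) = 23490*(1209/8257166) = 14199705/4128583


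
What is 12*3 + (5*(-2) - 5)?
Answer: 21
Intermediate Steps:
12*3 + (5*(-2) - 5) = 36 + (-10 - 5) = 36 - 15 = 21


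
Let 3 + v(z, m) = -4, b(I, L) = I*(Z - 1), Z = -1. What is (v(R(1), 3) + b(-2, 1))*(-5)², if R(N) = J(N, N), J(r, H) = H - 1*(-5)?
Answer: -75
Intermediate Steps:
J(r, H) = 5 + H (J(r, H) = H + 5 = 5 + H)
R(N) = 5 + N
b(I, L) = -2*I (b(I, L) = I*(-1 - 1) = I*(-2) = -2*I)
v(z, m) = -7 (v(z, m) = -3 - 4 = -7)
(v(R(1), 3) + b(-2, 1))*(-5)² = (-7 - 2*(-2))*(-5)² = (-7 + 4)*25 = -3*25 = -75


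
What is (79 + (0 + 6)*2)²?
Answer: 8281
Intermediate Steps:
(79 + (0 + 6)*2)² = (79 + 6*2)² = (79 + 12)² = 91² = 8281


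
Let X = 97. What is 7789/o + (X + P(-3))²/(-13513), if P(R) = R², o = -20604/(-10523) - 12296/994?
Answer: -32416265616279/43285490224 ≈ -748.89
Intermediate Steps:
o = -3203248/307643 (o = -20604*(-1/10523) - 12296*1/994 = 1212/619 - 6148/497 = -3203248/307643 ≈ -10.412)
7789/o + (X + P(-3))²/(-13513) = 7789/(-3203248/307643) + (97 + (-3)²)²/(-13513) = 7789*(-307643/3203248) + (97 + 9)²*(-1/13513) = -2396231327/3203248 + 106²*(-1/13513) = -2396231327/3203248 + 11236*(-1/13513) = -2396231327/3203248 - 11236/13513 = -32416265616279/43285490224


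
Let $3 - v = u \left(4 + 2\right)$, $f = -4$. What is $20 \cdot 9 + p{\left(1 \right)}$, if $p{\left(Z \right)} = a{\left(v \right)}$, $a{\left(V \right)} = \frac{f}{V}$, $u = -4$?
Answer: $\frac{4856}{27} \approx 179.85$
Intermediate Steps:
$v = 27$ ($v = 3 - - 4 \left(4 + 2\right) = 3 - \left(-4\right) 6 = 3 - -24 = 3 + 24 = 27$)
$a{\left(V \right)} = - \frac{4}{V}$
$p{\left(Z \right)} = - \frac{4}{27}$
$20 \cdot 9 + p{\left(1 \right)} = 20 \cdot 9 - \frac{4}{27} = 180 - \frac{4}{27} = \frac{4856}{27}$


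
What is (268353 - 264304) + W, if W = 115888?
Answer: 119937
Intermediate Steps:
(268353 - 264304) + W = (268353 - 264304) + 115888 = 4049 + 115888 = 119937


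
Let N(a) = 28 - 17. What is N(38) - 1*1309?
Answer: -1298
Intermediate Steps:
N(a) = 11
N(38) - 1*1309 = 11 - 1*1309 = 11 - 1309 = -1298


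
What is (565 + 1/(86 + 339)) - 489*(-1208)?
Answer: 251292726/425 ≈ 5.9128e+5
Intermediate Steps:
(565 + 1/(86 + 339)) - 489*(-1208) = (565 + 1/425) + 590712 = 240126/425 + 590712 = 251292726/425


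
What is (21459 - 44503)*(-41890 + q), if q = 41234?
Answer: 15116864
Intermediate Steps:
(21459 - 44503)*(-41890 + q) = (21459 - 44503)*(-41890 + 41234) = -23044*(-656) = 15116864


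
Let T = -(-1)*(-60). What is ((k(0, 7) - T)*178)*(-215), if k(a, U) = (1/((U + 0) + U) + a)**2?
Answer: -225046735/98 ≈ -2.2964e+6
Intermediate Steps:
k(a, U) = (a + 1/(2*U))**2 (k(a, U) = (1/(U + U) + a)**2 = (1/(2*U) + a)**2 = (a + 1/(2*U))**2)
T = -60 (T = -1*60 = -60)
((k(0, 7) - T)*178)*(-215) = (((1/4)*(1 + 2*7*0)**2/7**2 - 1*(-60))*178)*(-215) = (((1/4)*(1/49)*(1 + 0)**2 + 60)*178)*(-215) = (((1/4)*(1/49)*1**2 + 60)*178)*(-215) = (((1/4)*(1/49)*1 + 60)*178)*(-215) = ((1/196 + 60)*178)*(-215) = ((11761/196)*178)*(-215) = (1046729/98)*(-215) = -225046735/98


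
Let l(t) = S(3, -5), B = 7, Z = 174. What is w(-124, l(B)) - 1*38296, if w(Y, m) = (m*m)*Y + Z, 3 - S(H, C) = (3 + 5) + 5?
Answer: -50522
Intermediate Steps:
S(H, C) = -10 (S(H, C) = 3 - ((3 + 5) + 5) = 3 - (8 + 5) = 3 - 1*13 = 3 - 13 = -10)
l(t) = -10
w(Y, m) = 174 + Y*m² (w(Y, m) = (m*m)*Y + 174 = m²*Y + 174 = Y*m² + 174 = 174 + Y*m²)
w(-124, l(B)) - 1*38296 = (174 - 124*(-10)²) - 1*38296 = (174 - 124*100) - 38296 = (174 - 12400) - 38296 = -12226 - 38296 = -50522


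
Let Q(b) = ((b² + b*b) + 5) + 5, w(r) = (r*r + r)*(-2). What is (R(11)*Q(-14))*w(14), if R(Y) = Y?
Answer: -1857240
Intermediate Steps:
w(r) = -2*r - 2*r² (w(r) = (r² + r)*(-2) = (r + r²)*(-2) = -2*r - 2*r²)
Q(b) = 10 + 2*b² (Q(b) = ((b² + b²) + 5) + 5 = (2*b² + 5) + 5 = (5 + 2*b²) + 5 = 10 + 2*b²)
(R(11)*Q(-14))*w(14) = (11*(10 + 2*(-14)²))*(-2*14*(1 + 14)) = (11*(10 + 2*196))*(-2*14*15) = (11*(10 + 392))*(-420) = (11*402)*(-420) = 4422*(-420) = -1857240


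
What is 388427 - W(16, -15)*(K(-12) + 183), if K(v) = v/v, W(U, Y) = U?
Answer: 385483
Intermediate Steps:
K(v) = 1
388427 - W(16, -15)*(K(-12) + 183) = 388427 - 16*(1 + 183) = 388427 - 16*184 = 388427 - 1*2944 = 388427 - 2944 = 385483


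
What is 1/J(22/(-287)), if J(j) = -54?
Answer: -1/54 ≈ -0.018519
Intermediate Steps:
1/J(22/(-287)) = 1/(-54) = -1/54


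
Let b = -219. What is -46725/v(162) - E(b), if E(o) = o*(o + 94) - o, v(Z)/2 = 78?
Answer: -1450463/52 ≈ -27894.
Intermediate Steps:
v(Z) = 156 (v(Z) = 2*78 = 156)
E(o) = -o + o*(94 + o) (E(o) = o*(94 + o) - o = -o + o*(94 + o))
-46725/v(162) - E(b) = -46725/156 - (-219)*(93 - 219) = -46725*1/156 - (-219)*(-126) = -15575/52 - 1*27594 = -15575/52 - 27594 = -1450463/52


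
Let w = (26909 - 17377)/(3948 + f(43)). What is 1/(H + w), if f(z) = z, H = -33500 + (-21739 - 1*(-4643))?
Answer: -3991/201919104 ≈ -1.9765e-5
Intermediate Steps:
H = -50596 (H = -33500 + (-21739 + 4643) = -33500 - 17096 = -50596)
w = 9532/3991 (w = (26909 - 17377)/(3948 + 43) = 9532/3991 ≈ 2.3884)
1/(H + w) = 1/(-50596 + 9532/3991) = 1/(-201919104/3991) = -3991/201919104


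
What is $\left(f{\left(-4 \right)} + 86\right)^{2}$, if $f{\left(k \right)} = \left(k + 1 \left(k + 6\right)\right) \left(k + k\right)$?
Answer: $10404$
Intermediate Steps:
$f{\left(k \right)} = 2 k \left(6 + 2 k\right)$ ($f{\left(k \right)} = \left(k + 1 \left(6 + k\right)\right) 2 k = \left(k + \left(6 + k\right)\right) 2 k = \left(6 + 2 k\right) 2 k = 2 k \left(6 + 2 k\right)$)
$\left(f{\left(-4 \right)} + 86\right)^{2} = \left(4 \left(-4\right) \left(3 - 4\right) + 86\right)^{2} = \left(4 \left(-4\right) \left(-1\right) + 86\right)^{2} = \left(16 + 86\right)^{2} = 102^{2} = 10404$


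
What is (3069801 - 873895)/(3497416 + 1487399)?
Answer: 2195906/4984815 ≈ 0.44052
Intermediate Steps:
(3069801 - 873895)/(3497416 + 1487399) = 2195906/4984815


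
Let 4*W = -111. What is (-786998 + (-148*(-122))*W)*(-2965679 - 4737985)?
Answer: 9922719822528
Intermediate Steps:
W = -111/4 (W = (¼)*(-111) = -111/4 ≈ -27.750)
(-786998 + (-148*(-122))*W)*(-2965679 - 4737985) = (-786998 - 148*(-122)*(-111/4))*(-2965679 - 4737985) = (-786998 + 18056*(-111/4))*(-7703664) = (-786998 - 501054)*(-7703664) = -1288052*(-7703664) = 9922719822528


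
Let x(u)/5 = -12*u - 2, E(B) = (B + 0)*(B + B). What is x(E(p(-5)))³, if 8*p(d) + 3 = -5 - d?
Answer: -9938375/512 ≈ -19411.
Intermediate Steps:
p(d) = -1 - d/8 (p(d) = -3/8 + (-5 - d)/8 = -3/8 + (-5/8 - d/8) = -1 - d/8)
E(B) = 2*B² (E(B) = B*(2*B) = 2*B²)
x(u) = -10 - 60*u (x(u) = 5*(-12*u - 2) = 5*(-2 - 12*u) = -10 - 60*u)
x(E(p(-5)))³ = (-10 - 120*(-1 - ⅛*(-5))²)³ = (-10 - 120*(-1 + 5/8)²)³ = (-10 - 120*(-3/8)²)³ = (-10 - 120*9/64)³ = (-10 - 60*9/32)³ = (-10 - 135/8)³ = (-215/8)³ = -9938375/512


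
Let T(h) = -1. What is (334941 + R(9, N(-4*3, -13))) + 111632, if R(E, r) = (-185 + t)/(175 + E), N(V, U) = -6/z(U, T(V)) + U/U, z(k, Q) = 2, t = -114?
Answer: 3572571/8 ≈ 4.4657e+5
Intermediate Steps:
N(V, U) = -2 (N(V, U) = -6/2 + U/U = -6*1/2 + 1 = -3 + 1 = -2)
R(E, r) = -299/(175 + E) (R(E, r) = (-185 - 114)/(175 + E) = -299/(175 + E))
(334941 + R(9, N(-4*3, -13))) + 111632 = (334941 - 299/(175 + 9)) + 111632 = (334941 - 299/184) + 111632 = (334941 - 299*1/184) + 111632 = (334941 - 13/8) + 111632 = 2679515/8 + 111632 = 3572571/8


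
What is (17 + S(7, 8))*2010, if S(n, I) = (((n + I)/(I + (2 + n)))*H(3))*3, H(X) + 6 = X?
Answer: 309540/17 ≈ 18208.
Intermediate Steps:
H(X) = -6 + X
S(n, I) = -9*(I + n)/(2 + I + n) (S(n, I) = (((n + I)/(I + (2 + n)))*(-6 + 3))*3 = (((I + n)/(2 + I + n))*(-3))*3 = -3*(I + n)/(2 + I + n)*3 = -9*(I + n)/(2 + I + n))
(17 + S(7, 8))*2010 = (17 + 9*(-1*8 - 1*7)/(2 + 8 + 7))*2010 = (17 + 9*(-8 - 7)/17)*2010 = (17 + 9*(1/17)*(-15))*2010 = (17 - 135/17)*2010 = (154/17)*2010 = 309540/17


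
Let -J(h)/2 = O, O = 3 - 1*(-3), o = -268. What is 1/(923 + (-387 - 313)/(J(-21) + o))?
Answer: 2/1851 ≈ 0.0010805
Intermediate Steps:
O = 6 (O = 3 + 3 = 6)
J(h) = -12 (J(h) = -2*6 = -12)
1/(923 + (-387 - 313)/(J(-21) + o)) = 1/(923 + (-387 - 313)/(-12 - 268)) = 1/(923 - 700/(-280)) = 1/(923 - 700*(-1/280)) = 1/(923 + 5/2) = 1/(1851/2) = 2/1851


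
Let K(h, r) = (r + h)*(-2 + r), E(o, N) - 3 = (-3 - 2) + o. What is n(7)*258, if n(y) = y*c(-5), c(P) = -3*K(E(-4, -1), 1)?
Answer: -27090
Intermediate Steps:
E(o, N) = -2 + o (E(o, N) = 3 + ((-3 - 2) + o) = 3 + (-5 + o) = -2 + o)
K(h, r) = (-2 + r)*(h + r) (K(h, r) = (h + r)*(-2 + r) = (-2 + r)*(h + r))
c(P) = -15 (c(P) = -3*(1**2 - 2*(-2 - 4) - 2*1 + (-2 - 4)*1) = -3*(1 - 2*(-6) - 2 - 6*1) = -3*(1 + 12 - 2 - 6) = -3*5 = -15)
n(y) = -15*y (n(y) = y*(-15) = -15*y)
n(7)*258 = -15*7*258 = -105*258 = -27090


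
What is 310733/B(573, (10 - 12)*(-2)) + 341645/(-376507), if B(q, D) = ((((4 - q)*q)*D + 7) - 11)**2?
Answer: -581073948764536449/640367789009729728 ≈ -0.90741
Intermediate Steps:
B(q, D) = (-4 + D*q*(4 - q))**2 (B(q, D) = (((q*(4 - q))*D + 7) - 11)**2 = ((D*q*(4 - q) + 7) - 11)**2 = ((7 + D*q*(4 - q)) - 11)**2 = (-4 + D*q*(4 - q))**2)
310733/B(573, (10 - 12)*(-2)) + 341645/(-376507) = 310733/((4 + ((10 - 12)*(-2))*573**2 - 4*(10 - 12)*(-2)*573)**2) + 341645/(-376507) = 310733/((4 - 2*(-2)*328329 - 4*(-2*(-2))*573)**2) + 341645*(-1/376507) = 310733/((4 + 4*328329 - 4*4*573)**2) - 341645/376507 = 310733/((4 + 1313316 - 9168)**2) - 341645/376507 = 310733/(1304152**2) - 341645/376507 = 310733/1700812439104 - 341645/376507 = -581073948764536449/640367789009729728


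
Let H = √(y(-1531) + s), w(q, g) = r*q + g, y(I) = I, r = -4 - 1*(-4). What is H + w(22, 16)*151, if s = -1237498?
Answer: 2416 + I*√1239029 ≈ 2416.0 + 1113.1*I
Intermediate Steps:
r = 0 (r = -4 + 4 = 0)
w(q, g) = g (w(q, g) = 0*q + g = 0 + g = g)
H = I*√1239029 (H = √(-1531 - 1237498) = √(-1239029) = I*√1239029 ≈ 1113.1*I)
H + w(22, 16)*151 = I*√1239029 + 16*151 = I*√1239029 + 2416 = 2416 + I*√1239029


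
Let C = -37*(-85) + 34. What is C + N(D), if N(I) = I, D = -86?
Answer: 3093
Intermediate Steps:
C = 3179 (C = 3145 + 34 = 3179)
C + N(D) = 3179 - 86 = 3093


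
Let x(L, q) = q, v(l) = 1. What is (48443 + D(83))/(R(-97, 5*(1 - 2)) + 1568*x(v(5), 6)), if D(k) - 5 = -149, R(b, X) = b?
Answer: 48299/9311 ≈ 5.1873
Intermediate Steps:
D(k) = -144 (D(k) = 5 - 149 = -144)
(48443 + D(83))/(R(-97, 5*(1 - 2)) + 1568*x(v(5), 6)) = (48443 - 144)/(-97 + 1568*6) = 48299/(-97 + 9408) = 48299/9311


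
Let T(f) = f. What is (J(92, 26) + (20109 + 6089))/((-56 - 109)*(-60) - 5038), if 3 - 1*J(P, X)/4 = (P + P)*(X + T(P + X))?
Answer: -39887/2431 ≈ -16.408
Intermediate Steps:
J(P, X) = 12 - 8*P*(P + 2*X) (J(P, X) = 12 - 4*(P + P)*(X + (P + X)) = 12 - 4*2*P*(P + 2*X) = 12 - 8*P*(P + 2*X))
(J(92, 26) + (20109 + 6089))/((-56 - 109)*(-60) - 5038) = ((12 - 8*92**2 - 16*92*26) + (20109 + 6089))/((-56 - 109)*(-60) - 5038) = ((12 - 8*8464 - 38272) + 26198)/(-165*(-60) - 5038) = ((12 - 67712 - 38272) + 26198)/(9900 - 5038) = (-105972 + 26198)/4862 = -79774*1/4862 = -39887/2431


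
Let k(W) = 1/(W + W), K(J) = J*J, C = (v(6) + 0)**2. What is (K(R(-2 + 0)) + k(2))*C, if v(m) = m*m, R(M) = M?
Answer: 5508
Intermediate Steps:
v(m) = m**2
C = 1296 (C = (6**2 + 0)**2 = (36 + 0)**2 = 36**2 = 1296)
K(J) = J**2
k(W) = 1/(2*W)
(K(R(-2 + 0)) + k(2))*C = ((-2 + 0)**2 + (1/2)/2)*1296 = ((-2)**2 + (1/2)*(1/2))*1296 = (4 + 1/4)*1296 = (17/4)*1296 = 5508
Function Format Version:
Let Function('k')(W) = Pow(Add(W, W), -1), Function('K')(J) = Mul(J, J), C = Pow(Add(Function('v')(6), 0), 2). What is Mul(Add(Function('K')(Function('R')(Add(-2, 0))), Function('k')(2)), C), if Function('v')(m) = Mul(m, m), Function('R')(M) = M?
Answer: 5508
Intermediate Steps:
Function('v')(m) = Pow(m, 2)
C = 1296 (C = Pow(Add(Pow(6, 2), 0), 2) = Pow(Add(36, 0), 2) = Pow(36, 2) = 1296)
Function('K')(J) = Pow(J, 2)
Function('k')(W) = Mul(Rational(1, 2), Pow(W, -1)) (Function('k')(W) = Pow(Mul(2, W), -1) = Mul(Rational(1, 2), Pow(W, -1)))
Mul(Add(Function('K')(Function('R')(Add(-2, 0))), Function('k')(2)), C) = Mul(Add(Pow(Add(-2, 0), 2), Mul(Rational(1, 2), Pow(2, -1))), 1296) = Mul(Add(Pow(-2, 2), Mul(Rational(1, 2), Rational(1, 2))), 1296) = Mul(Add(4, Rational(1, 4)), 1296) = Mul(Rational(17, 4), 1296) = 5508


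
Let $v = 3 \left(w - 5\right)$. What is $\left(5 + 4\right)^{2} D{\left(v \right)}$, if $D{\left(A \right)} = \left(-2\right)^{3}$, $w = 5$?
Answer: $-648$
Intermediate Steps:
$v = 0$ ($v = 3 \left(5 - 5\right) = 3 \cdot 0 = 0$)
$D{\left(A \right)} = -8$
$\left(5 + 4\right)^{2} D{\left(v \right)} = \left(5 + 4\right)^{2} \left(-8\right) = 9^{2} \left(-8\right) = 81 \left(-8\right) = -648$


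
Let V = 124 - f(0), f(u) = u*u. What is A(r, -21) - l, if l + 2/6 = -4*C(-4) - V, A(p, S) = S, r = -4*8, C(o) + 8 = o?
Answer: 166/3 ≈ 55.333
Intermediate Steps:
C(o) = -8 + o
r = -32
f(u) = u²
V = 124 (V = 124 - 1*0² = 124 - 1*0 = 124 + 0 = 124)
l = -229/3 (l = -⅓ + (-4*(-8 - 4) - 1*124) = -⅓ + (-4*(-12) - 124) = -⅓ + (48 - 124) = -⅓ - 76 = -229/3 ≈ -76.333)
A(r, -21) - l = -21 - 1*(-229/3) = -21 + 229/3 = 166/3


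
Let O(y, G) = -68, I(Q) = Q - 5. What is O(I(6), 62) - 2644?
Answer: -2712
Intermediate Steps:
I(Q) = -5 + Q
O(I(6), 62) - 2644 = -68 - 2644 = -2712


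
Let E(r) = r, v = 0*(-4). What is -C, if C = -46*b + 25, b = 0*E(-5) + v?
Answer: -25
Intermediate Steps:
v = 0
b = 0 (b = 0*(-5) + 0 = 0 + 0 = 0)
C = 25 (C = -46*0 + 25 = 0 + 25 = 25)
-C = -1*25 = -25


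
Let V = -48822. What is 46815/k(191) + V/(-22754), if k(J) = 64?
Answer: 534176559/728128 ≈ 733.63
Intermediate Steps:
46815/k(191) + V/(-22754) = 46815/64 - 48822/(-22754) = 46815*(1/64) - 48822*(-1/22754) = 46815/64 + 24411/11377 = 534176559/728128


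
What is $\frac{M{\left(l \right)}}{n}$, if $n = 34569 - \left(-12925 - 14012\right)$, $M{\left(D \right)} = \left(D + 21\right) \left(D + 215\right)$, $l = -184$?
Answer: $- \frac{5053}{61506} \approx -0.082155$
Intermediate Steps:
$M{\left(D \right)} = \left(21 + D\right) \left(215 + D\right)$
$n = 61506$ ($n = 34569 - \left(-12925 - 14012\right) = 34569 - -26937 = 34569 + 26937 = 61506$)
$\frac{M{\left(l \right)}}{n} = \frac{4515 + \left(-184\right)^{2} + 236 \left(-184\right)}{61506} = \left(4515 + 33856 - 43424\right) \frac{1}{61506} = \left(-5053\right) \frac{1}{61506} = - \frac{5053}{61506}$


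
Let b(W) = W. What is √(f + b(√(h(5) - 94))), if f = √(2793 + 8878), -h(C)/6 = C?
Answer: √(√11671 + 2*I*√31) ≈ 10.408 + 0.53497*I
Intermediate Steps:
h(C) = -6*C
f = √11671 ≈ 108.03
√(f + b(√(h(5) - 94))) = √(√11671 + √(-6*5 - 94)) = √(√11671 + √(-30 - 94)) = √(√11671 + √(-124)) = √(√11671 + 2*I*√31)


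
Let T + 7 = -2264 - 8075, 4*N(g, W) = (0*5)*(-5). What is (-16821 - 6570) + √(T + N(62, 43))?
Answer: -23391 + I*√10346 ≈ -23391.0 + 101.72*I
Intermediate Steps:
N(g, W) = 0 (N(g, W) = ((0*5)*(-5))/4 = (0*(-5))/4 = (¼)*0 = 0)
T = -10346 (T = -7 + (-2264 - 8075) = -7 - 10339 = -10346)
(-16821 - 6570) + √(T + N(62, 43)) = (-16821 - 6570) + √(-10346 + 0) = -23391 + √(-10346) = -23391 + I*√10346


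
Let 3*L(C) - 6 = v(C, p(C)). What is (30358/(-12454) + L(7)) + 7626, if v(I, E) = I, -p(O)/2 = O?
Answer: 142496720/18681 ≈ 7627.9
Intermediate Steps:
p(O) = -2*O
L(C) = 2 + C/3
(30358/(-12454) + L(7)) + 7626 = (30358/(-12454) + (2 + (⅓)*7)) + 7626 = (30358*(-1/12454) + (2 + 7/3)) + 7626 = (-15179/6227 + 13/3) + 7626 = 35414/18681 + 7626 = 142496720/18681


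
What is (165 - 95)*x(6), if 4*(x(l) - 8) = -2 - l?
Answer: 420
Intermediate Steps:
x(l) = 15/2 - l/4 (x(l) = 8 + (-2 - l)/4 = 8 + (-½ - l/4) = 15/2 - l/4)
(165 - 95)*x(6) = (165 - 95)*(15/2 - ¼*6) = 70*(15/2 - 3/2) = 70*6 = 420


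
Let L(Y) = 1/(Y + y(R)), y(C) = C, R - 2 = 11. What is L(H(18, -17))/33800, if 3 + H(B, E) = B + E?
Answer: 1/371800 ≈ 2.6896e-6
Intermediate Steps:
R = 13 (R = 2 + 11 = 13)
H(B, E) = -3 + B + E (H(B, E) = -3 + (B + E) = -3 + B + E)
L(Y) = 1/(13 + Y) (L(Y) = 1/(Y + 13) = 1/(13 + Y))
L(H(18, -17))/33800 = 1/((13 + (-3 + 18 - 17))*33800) = (1/33800)/(13 - 2) = (1/33800)/11 = (1/11)*(1/33800) = 1/371800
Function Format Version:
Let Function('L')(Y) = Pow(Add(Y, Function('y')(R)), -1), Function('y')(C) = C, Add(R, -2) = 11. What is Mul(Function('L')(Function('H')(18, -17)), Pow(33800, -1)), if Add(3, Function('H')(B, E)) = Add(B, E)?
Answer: Rational(1, 371800) ≈ 2.6896e-6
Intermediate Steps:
R = 13 (R = Add(2, 11) = 13)
Function('H')(B, E) = Add(-3, B, E) (Function('H')(B, E) = Add(-3, Add(B, E)) = Add(-3, B, E))
Function('L')(Y) = Pow(Add(13, Y), -1) (Function('L')(Y) = Pow(Add(Y, 13), -1) = Pow(Add(13, Y), -1))
Mul(Function('L')(Function('H')(18, -17)), Pow(33800, -1)) = Mul(Pow(Add(13, Add(-3, 18, -17)), -1), Pow(33800, -1)) = Mul(Pow(Add(13, -2), -1), Rational(1, 33800)) = Mul(Pow(11, -1), Rational(1, 33800)) = Mul(Rational(1, 11), Rational(1, 33800)) = Rational(1, 371800)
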